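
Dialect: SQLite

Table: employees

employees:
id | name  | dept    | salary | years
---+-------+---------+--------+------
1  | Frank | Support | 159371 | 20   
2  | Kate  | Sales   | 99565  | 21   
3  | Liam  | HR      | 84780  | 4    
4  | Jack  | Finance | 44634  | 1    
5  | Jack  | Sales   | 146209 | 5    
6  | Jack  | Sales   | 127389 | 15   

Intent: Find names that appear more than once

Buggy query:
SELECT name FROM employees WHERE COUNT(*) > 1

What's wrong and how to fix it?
Bug: WHERE can't reference COUNT(*); aggregates are computed after WHERE

Fix: Group first, then use HAVING for the count condition

Corrected query:
SELECT name FROM employees GROUP BY name HAVING COUNT(*) > 1

Result:
name
----
Jack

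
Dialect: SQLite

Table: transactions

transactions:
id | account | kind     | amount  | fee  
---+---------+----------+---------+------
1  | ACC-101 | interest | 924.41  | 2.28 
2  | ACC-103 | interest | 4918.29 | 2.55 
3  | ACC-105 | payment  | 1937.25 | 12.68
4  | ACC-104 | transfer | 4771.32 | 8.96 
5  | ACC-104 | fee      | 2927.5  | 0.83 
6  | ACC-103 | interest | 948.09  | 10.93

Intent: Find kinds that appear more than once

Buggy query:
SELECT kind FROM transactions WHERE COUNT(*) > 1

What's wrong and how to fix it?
Bug: COUNT(*) is an aggregate and cannot be used in WHERE

Fix: GROUP BY kind, then filter groups with HAVING COUNT(*) > 1

Corrected query:
SELECT kind FROM transactions GROUP BY kind HAVING COUNT(*) > 1

Result:
kind    
--------
interest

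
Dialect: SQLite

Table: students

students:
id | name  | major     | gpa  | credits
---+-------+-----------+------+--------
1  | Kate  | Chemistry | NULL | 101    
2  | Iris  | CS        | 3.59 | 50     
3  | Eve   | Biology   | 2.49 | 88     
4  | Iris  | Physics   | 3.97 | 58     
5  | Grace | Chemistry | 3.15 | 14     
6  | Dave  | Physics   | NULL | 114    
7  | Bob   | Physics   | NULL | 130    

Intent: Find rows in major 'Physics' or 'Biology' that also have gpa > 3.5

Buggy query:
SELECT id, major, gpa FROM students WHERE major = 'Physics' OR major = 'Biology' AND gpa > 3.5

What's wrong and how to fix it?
Bug: AND binds tighter than OR, so this parses as major = 'Physics' OR (major = 'Biology' AND gpa > 3.5)

Fix: Group the OR with parentheses (or use IN), then AND the threshold

Corrected query:
SELECT id, major, gpa FROM students WHERE (major = 'Physics' OR major = 'Biology') AND gpa > 3.5

Result:
id | major   | gpa 
---+---------+-----
4  | Physics | 3.97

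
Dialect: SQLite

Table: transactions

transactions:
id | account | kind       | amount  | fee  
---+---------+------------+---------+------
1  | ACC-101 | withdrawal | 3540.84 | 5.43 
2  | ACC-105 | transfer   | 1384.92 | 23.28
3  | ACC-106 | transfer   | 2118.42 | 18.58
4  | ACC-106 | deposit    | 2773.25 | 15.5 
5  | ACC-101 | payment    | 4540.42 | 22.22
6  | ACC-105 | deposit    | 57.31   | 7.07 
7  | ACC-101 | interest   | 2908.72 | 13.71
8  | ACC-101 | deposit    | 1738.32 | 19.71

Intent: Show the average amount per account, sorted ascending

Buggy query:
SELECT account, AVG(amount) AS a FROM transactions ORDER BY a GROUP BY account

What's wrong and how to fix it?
Bug: GROUP BY must precede ORDER BY

Fix: Reorder: SELECT … FROM … GROUP BY … ORDER BY …

Corrected query:
SELECT account, AVG(amount) AS a FROM transactions GROUP BY account ORDER BY a

Result:
account | a       
--------+---------
ACC-105 | 721.115 
ACC-106 | 2445.835
ACC-101 | 3182.075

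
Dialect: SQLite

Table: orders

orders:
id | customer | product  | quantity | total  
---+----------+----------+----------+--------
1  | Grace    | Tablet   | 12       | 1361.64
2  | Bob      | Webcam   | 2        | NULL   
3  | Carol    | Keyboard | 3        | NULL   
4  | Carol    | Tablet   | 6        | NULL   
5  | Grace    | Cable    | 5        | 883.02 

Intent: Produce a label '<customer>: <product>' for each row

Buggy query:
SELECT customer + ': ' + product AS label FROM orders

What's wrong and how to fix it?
Bug: SQLite uses || for string concatenation; + coerces text to numbers (yielding 0)

Fix: Use the || operator for string concatenation

Corrected query:
SELECT customer || ': ' || product AS label FROM orders

Result:
label          
---------------
Grace: Tablet  
Bob: Webcam    
Carol: Keyboard
Carol: Tablet  
Grace: Cable   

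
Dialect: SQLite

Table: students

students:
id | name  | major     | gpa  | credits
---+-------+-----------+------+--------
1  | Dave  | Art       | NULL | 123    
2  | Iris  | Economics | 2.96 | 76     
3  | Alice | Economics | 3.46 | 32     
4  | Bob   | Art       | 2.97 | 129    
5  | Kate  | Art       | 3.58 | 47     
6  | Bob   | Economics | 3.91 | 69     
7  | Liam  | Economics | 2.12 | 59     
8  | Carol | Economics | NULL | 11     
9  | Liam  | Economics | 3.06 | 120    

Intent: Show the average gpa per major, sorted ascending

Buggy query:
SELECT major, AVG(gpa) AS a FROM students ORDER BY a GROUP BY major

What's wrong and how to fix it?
Bug: GROUP BY must precede ORDER BY

Fix: Reorder: SELECT … FROM … GROUP BY … ORDER BY …

Corrected query:
SELECT major, AVG(gpa) AS a FROM students GROUP BY major ORDER BY a

Result:
major     | a    
----------+------
Economics | 3.102
Art       | 3.275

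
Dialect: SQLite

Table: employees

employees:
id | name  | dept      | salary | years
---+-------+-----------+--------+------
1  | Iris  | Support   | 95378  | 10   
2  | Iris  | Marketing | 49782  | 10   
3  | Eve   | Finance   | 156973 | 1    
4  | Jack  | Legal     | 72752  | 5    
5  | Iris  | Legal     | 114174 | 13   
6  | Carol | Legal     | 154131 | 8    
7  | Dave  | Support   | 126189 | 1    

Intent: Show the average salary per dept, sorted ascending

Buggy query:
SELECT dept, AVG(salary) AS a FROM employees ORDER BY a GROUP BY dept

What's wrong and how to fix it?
Bug: GROUP BY must precede ORDER BY

Fix: Move ORDER BY to the end, after GROUP BY

Corrected query:
SELECT dept, AVG(salary) AS a FROM employees GROUP BY dept ORDER BY a

Result:
dept      | a            
----------+--------------
Marketing | 49782        
Support   | 110783.5     
Legal     | 113685.666667
Finance   | 156973       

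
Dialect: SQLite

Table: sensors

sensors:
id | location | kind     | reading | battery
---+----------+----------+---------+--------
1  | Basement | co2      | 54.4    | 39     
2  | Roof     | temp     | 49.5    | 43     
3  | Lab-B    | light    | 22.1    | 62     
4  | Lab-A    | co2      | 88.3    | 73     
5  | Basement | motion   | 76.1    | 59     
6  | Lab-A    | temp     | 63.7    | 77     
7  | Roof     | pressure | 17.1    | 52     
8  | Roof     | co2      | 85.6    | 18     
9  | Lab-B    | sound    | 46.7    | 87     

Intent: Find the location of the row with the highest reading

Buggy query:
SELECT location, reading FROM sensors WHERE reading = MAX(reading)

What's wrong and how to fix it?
Bug: MAX(reading) is an aggregate and cannot be used directly in WHERE

Fix: Use a subquery: WHERE reading = (SELECT MAX(reading) FROM sensors)

Corrected query:
SELECT location, reading FROM sensors WHERE reading = (SELECT MAX(reading) FROM sensors)

Result:
location | reading
---------+--------
Lab-A    | 88.3   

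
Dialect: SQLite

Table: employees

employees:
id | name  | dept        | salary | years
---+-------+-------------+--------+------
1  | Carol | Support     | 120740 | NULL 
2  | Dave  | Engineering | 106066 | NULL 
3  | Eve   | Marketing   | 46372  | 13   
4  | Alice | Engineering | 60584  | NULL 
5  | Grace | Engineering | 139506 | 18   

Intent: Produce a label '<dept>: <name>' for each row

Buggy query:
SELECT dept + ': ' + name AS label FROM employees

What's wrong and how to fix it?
Bug: SQLite uses || for string concatenation; + coerces text to numbers (yielding 0)

Fix: Replace + with || to concatenate text

Corrected query:
SELECT dept || ': ' || name AS label FROM employees

Result:
label             
------------------
Support: Carol    
Engineering: Dave 
Marketing: Eve    
Engineering: Alice
Engineering: Grace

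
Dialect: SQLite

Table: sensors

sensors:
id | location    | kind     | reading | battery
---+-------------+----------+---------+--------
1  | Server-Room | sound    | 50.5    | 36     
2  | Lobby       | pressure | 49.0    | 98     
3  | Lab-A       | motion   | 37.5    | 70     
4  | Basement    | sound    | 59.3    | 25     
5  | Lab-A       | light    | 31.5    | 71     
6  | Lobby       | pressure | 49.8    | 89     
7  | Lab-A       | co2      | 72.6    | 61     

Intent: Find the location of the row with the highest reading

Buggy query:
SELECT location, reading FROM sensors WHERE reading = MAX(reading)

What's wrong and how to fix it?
Bug: MAX(reading) is an aggregate and cannot be used directly in WHERE

Fix: Use a subquery: WHERE reading = (SELECT MAX(reading) FROM sensors)

Corrected query:
SELECT location, reading FROM sensors WHERE reading = (SELECT MAX(reading) FROM sensors)

Result:
location | reading
---------+--------
Lab-A    | 72.6   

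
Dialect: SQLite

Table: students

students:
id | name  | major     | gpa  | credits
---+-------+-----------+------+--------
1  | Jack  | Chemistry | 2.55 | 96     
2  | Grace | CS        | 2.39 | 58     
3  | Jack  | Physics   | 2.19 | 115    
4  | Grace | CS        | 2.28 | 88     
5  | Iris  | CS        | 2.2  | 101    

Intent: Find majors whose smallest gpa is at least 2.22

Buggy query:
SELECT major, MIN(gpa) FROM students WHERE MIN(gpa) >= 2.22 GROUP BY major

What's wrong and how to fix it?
Bug: MIN() in WHERE is a misuse of aggregate

Fix: Replace WHERE with HAVING after the GROUP BY

Corrected query:
SELECT major, MIN(gpa) FROM students GROUP BY major HAVING MIN(gpa) >= 2.22

Result:
major     | MIN(gpa)
----------+---------
Chemistry | 2.55    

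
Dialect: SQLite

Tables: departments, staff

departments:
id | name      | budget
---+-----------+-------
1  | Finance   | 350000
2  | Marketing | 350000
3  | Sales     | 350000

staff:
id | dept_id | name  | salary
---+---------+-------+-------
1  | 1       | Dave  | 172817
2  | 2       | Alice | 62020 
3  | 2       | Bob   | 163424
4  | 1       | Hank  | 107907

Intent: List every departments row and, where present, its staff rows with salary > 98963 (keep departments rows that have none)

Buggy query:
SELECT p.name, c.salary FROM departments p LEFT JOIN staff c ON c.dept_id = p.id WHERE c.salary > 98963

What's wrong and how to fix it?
Bug: A WHERE condition on the right-hand table after LEFT JOIN drops unmatched parents

Fix: Move the right-table condition into the ON clause so unmatched parents are kept

Corrected query:
SELECT p.name, c.salary FROM departments p LEFT JOIN staff c ON c.dept_id = p.id AND c.salary > 98963

Result:
name      | salary
----------+-------
Finance   | 107907
Finance   | 172817
Marketing | 163424
Sales     | NULL  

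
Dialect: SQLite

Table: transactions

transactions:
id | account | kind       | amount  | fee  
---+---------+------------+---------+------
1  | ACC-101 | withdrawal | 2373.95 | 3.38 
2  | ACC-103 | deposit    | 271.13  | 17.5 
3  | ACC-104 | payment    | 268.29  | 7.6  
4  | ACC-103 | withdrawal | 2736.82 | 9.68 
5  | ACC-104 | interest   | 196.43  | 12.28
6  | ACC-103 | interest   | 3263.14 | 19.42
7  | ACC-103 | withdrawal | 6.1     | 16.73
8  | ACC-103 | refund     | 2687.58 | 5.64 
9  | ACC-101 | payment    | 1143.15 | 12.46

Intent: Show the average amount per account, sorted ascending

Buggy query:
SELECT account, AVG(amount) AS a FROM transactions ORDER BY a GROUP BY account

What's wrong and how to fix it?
Bug: GROUP BY must precede ORDER BY

Fix: Move ORDER BY to the end, after GROUP BY

Corrected query:
SELECT account, AVG(amount) AS a FROM transactions GROUP BY account ORDER BY a

Result:
account | a       
--------+---------
ACC-104 | 232.36  
ACC-101 | 1758.55 
ACC-103 | 1792.954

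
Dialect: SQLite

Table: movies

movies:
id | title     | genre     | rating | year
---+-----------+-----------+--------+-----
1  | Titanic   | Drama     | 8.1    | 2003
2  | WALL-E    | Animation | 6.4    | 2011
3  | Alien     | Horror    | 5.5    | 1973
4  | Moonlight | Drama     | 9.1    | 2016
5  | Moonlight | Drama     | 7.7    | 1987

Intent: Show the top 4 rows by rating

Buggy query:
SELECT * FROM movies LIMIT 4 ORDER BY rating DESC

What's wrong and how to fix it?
Bug: LIMIT must come after ORDER BY

Fix: Swap the clauses: ORDER BY first, then LIMIT

Corrected query:
SELECT * FROM movies ORDER BY rating DESC LIMIT 4

Result:
id | title     | genre     | rating | year
---+-----------+-----------+--------+-----
4  | Moonlight | Drama     | 9.1    | 2016
1  | Titanic   | Drama     | 8.1    | 2003
5  | Moonlight | Drama     | 7.7    | 1987
2  | WALL-E    | Animation | 6.4    | 2011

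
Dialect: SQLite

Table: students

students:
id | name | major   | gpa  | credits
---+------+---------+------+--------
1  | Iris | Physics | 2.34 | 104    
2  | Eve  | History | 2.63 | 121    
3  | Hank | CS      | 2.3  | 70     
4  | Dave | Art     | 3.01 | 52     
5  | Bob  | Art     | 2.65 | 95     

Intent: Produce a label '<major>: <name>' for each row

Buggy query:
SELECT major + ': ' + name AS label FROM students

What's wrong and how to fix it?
Bug: SQLite uses || for string concatenation; + coerces text to numbers (yielding 0)

Fix: Use the || operator for string concatenation

Corrected query:
SELECT major || ': ' || name AS label FROM students

Result:
label        
-------------
Physics: Iris
History: Eve 
CS: Hank     
Art: Dave    
Art: Bob     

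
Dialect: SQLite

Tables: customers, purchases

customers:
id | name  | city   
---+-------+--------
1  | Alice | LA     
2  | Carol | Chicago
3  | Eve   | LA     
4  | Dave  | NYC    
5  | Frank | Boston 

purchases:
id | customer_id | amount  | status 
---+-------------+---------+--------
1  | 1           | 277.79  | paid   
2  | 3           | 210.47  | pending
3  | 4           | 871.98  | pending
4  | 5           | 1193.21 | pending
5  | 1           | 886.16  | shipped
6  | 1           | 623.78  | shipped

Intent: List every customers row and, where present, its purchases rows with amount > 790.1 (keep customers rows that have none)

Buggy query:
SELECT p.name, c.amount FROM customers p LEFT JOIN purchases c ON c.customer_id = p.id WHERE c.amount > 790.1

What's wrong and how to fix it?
Bug: A WHERE condition on the right-hand table after LEFT JOIN drops unmatched parents

Fix: Move the right-table condition into the ON clause so unmatched parents are kept

Corrected query:
SELECT p.name, c.amount FROM customers p LEFT JOIN purchases c ON c.customer_id = p.id AND c.amount > 790.1

Result:
name  | amount 
------+--------
Alice | 886.16 
Carol | NULL   
Eve   | NULL   
Dave  | 871.98 
Frank | 1193.21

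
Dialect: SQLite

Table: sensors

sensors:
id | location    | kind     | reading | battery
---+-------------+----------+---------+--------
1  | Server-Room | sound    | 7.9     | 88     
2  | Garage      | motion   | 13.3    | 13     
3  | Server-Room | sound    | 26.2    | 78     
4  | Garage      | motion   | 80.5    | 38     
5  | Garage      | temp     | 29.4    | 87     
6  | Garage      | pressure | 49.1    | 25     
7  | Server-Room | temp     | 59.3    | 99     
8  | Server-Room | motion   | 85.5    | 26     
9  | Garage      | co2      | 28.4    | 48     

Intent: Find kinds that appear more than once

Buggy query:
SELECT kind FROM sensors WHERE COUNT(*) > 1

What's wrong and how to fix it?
Bug: WHERE can't reference COUNT(*); aggregates are computed after WHERE

Fix: GROUP BY kind, then filter groups with HAVING COUNT(*) > 1

Corrected query:
SELECT kind FROM sensors GROUP BY kind HAVING COUNT(*) > 1

Result:
kind  
------
motion
sound 
temp  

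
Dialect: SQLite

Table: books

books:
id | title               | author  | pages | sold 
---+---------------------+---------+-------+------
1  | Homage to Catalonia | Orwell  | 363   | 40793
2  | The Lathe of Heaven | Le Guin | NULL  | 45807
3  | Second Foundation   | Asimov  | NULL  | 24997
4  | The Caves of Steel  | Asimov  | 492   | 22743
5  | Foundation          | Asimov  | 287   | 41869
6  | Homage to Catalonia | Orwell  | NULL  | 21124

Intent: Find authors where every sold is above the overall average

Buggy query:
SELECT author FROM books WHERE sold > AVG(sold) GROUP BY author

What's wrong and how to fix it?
Bug: WHERE evaluates per row before aggregation, so AVG() is unavailable

Fix: Compute the overall average in a scalar subquery and compare each group's MIN against it in HAVING

Corrected query:
SELECT author FROM books GROUP BY author HAVING MIN(sold) > (SELECT AVG(sold) FROM books)

Result:
author 
-------
Le Guin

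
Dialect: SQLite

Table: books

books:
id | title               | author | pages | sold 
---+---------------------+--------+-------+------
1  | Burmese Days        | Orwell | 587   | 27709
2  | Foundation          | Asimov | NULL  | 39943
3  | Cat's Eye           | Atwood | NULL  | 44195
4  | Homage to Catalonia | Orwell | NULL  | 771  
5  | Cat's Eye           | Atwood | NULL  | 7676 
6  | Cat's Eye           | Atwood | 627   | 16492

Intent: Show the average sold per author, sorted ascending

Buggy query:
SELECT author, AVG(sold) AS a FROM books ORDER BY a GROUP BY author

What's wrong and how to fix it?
Bug: GROUP BY must precede ORDER BY

Fix: Move ORDER BY to the end, after GROUP BY

Corrected query:
SELECT author, AVG(sold) AS a FROM books GROUP BY author ORDER BY a

Result:
author | a           
-------+-------------
Orwell | 14240       
Atwood | 22787.666667
Asimov | 39943       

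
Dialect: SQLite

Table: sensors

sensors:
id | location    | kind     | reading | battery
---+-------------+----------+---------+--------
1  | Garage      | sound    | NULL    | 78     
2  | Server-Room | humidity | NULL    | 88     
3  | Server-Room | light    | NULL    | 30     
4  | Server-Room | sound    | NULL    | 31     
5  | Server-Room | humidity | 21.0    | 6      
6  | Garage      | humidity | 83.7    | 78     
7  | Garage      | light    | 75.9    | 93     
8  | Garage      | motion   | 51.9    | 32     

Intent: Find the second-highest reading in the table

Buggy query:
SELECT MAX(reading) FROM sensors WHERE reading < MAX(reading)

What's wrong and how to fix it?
Bug: MAX(reading) on the right of the comparison is an aggregate-in-WHERE error

Fix: Compute the overall MAX in a subquery, then take MAX of rows below it

Corrected query:
SELECT MAX(reading) FROM sensors WHERE reading < (SELECT MAX(reading) FROM sensors)

Result:
MAX(reading)
------------
75.9        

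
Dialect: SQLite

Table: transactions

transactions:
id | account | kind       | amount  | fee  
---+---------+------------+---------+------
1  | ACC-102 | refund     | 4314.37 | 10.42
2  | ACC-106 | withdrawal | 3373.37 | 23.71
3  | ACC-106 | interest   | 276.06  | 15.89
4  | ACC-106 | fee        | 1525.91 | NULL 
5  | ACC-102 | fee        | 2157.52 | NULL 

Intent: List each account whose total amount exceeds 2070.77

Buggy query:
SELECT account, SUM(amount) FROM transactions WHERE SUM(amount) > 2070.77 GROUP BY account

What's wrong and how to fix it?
Bug: Aggregate functions cannot appear in a WHERE clause

Fix: Use HAVING (which filters groups after aggregation) instead of WHERE

Corrected query:
SELECT account, SUM(amount) FROM transactions GROUP BY account HAVING SUM(amount) > 2070.77

Result:
account | SUM(amount)
--------+------------
ACC-102 | 6471.89    
ACC-106 | 5175.34    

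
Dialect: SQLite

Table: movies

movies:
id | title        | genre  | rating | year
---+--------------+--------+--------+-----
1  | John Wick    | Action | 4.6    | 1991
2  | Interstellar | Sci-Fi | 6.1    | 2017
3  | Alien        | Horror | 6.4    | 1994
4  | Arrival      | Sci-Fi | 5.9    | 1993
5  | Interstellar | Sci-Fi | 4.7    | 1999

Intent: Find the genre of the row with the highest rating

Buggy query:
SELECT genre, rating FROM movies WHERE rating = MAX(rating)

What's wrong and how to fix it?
Bug: WHERE is evaluated per row; an aggregate over the whole table isn't defined there

Fix: Wrap MAX in a scalar subquery so WHERE compares against a single value

Corrected query:
SELECT genre, rating FROM movies WHERE rating = (SELECT MAX(rating) FROM movies)

Result:
genre  | rating
-------+-------
Horror | 6.4   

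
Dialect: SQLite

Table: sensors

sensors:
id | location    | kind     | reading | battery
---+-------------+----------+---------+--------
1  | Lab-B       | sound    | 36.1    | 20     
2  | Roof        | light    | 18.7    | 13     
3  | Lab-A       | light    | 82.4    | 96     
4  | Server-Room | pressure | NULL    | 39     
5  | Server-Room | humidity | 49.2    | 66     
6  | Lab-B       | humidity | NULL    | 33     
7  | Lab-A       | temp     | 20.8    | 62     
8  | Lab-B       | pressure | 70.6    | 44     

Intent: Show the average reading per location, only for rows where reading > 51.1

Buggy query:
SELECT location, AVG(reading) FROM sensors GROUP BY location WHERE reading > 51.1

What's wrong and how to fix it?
Bug: WHERE cannot follow GROUP BY

Fix: Move the WHERE clause before GROUP BY

Corrected query:
SELECT location, AVG(reading) FROM sensors WHERE reading > 51.1 GROUP BY location

Result:
location | AVG(reading)
---------+-------------
Lab-A    | 82.4        
Lab-B    | 70.6        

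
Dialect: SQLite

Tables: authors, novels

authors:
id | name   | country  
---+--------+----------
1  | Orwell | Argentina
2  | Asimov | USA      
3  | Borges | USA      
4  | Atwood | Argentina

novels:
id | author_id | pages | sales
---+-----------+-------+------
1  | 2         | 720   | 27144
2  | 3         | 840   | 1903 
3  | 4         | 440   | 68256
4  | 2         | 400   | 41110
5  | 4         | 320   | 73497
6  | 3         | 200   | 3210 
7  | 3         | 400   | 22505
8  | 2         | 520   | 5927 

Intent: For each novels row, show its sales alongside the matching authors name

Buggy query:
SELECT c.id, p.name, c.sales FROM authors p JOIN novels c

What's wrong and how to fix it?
Bug: JOIN with no ON clause produces a cartesian product; every novels row pairs with every authors row

Fix: Specify the join condition linking the foreign key to the parent id

Corrected query:
SELECT c.id, p.name, c.sales FROM authors p JOIN novels c ON c.author_id = p.id

Result:
id | name   | sales
---+--------+------
1  | Asimov | 27144
2  | Borges | 1903 
3  | Atwood | 68256
4  | Asimov | 41110
5  | Atwood | 73497
6  | Borges | 3210 
7  | Borges | 22505
8  | Asimov | 5927 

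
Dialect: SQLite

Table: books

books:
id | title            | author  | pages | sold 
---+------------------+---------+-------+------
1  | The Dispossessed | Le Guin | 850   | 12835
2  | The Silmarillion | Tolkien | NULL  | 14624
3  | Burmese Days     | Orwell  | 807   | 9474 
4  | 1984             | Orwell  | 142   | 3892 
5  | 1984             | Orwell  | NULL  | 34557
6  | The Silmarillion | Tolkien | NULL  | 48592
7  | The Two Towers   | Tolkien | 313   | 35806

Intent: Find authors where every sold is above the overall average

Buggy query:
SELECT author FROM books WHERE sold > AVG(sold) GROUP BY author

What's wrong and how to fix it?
Bug: WHERE evaluates per row before aggregation, so AVG() is unavailable

Fix: Use a subquery for AVG and a HAVING MIN(...) filter so the condition holds for every row in the group

Corrected query:
SELECT author FROM books GROUP BY author HAVING MIN(sold) > (SELECT AVG(sold) FROM books)

Result:
(no rows)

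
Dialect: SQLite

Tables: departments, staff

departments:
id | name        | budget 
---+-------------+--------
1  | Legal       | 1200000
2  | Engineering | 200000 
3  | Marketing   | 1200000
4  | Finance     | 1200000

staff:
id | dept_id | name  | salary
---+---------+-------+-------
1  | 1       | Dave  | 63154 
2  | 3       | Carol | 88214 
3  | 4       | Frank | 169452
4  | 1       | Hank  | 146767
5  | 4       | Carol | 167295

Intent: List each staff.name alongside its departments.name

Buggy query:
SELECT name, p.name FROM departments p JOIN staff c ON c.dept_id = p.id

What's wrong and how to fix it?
Bug: Both tables have a 'name' column; the unqualified reference is ambiguous

Fix: Qualify the column with its table alias (c.name)

Corrected query:
SELECT c.name, p.name FROM departments p JOIN staff c ON c.dept_id = p.id

Result:
name  | name     
------+----------
Dave  | Legal    
Carol | Marketing
Frank | Finance  
Hank  | Legal    
Carol | Finance  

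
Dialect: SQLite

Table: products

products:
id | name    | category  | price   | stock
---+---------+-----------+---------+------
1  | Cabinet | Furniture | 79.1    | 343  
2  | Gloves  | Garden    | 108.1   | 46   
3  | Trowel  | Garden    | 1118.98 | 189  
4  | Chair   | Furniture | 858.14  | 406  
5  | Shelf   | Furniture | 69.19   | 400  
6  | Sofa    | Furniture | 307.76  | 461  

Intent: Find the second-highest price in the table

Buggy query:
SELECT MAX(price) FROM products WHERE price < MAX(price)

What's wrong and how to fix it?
Bug: MAX(price) on the right of the comparison is an aggregate-in-WHERE error

Fix: Put the inner MAX in a scalar subquery

Corrected query:
SELECT MAX(price) FROM products WHERE price < (SELECT MAX(price) FROM products)

Result:
MAX(price)
----------
858.14    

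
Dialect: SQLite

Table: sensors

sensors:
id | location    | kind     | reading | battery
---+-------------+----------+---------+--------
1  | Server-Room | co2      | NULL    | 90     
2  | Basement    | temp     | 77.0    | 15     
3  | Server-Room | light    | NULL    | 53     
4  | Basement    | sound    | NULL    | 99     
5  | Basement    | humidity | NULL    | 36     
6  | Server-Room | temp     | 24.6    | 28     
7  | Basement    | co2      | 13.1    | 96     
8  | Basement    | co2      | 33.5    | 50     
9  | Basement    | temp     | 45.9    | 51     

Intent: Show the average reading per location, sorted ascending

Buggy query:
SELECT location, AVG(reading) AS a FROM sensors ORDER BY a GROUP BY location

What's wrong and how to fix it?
Bug: GROUP BY must precede ORDER BY

Fix: Reorder: SELECT … FROM … GROUP BY … ORDER BY …

Corrected query:
SELECT location, AVG(reading) AS a FROM sensors GROUP BY location ORDER BY a

Result:
location    | a     
------------+-------
Server-Room | 24.6  
Basement    | 42.375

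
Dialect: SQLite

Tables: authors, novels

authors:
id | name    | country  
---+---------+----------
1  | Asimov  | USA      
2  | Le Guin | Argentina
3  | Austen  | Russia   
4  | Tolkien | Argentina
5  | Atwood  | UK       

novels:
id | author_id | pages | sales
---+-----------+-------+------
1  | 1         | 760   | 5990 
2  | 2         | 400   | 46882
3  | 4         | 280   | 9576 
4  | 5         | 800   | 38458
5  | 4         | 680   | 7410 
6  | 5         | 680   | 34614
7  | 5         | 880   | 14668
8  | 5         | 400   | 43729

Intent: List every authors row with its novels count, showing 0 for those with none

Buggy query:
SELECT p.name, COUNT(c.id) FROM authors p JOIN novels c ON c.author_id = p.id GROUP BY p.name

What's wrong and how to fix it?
Bug: An inner join excludes parents with zero children

Fix: Switch to LEFT JOIN to retain unmatched parent rows

Corrected query:
SELECT p.name, COUNT(c.id) FROM authors p LEFT JOIN novels c ON c.author_id = p.id GROUP BY p.name

Result:
name    | COUNT(c.id)
--------+------------
Asimov  | 1          
Atwood  | 4          
Austen  | 0          
Le Guin | 1          
Tolkien | 2          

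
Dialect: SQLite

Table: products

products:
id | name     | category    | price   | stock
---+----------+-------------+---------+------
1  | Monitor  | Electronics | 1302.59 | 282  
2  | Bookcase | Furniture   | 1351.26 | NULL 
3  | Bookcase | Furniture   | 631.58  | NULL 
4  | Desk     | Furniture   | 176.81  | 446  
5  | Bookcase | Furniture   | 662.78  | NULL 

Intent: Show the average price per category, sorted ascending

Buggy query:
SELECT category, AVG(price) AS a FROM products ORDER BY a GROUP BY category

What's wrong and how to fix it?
Bug: GROUP BY must precede ORDER BY

Fix: Move ORDER BY to the end, after GROUP BY

Corrected query:
SELECT category, AVG(price) AS a FROM products GROUP BY category ORDER BY a

Result:
category    | a       
------------+---------
Furniture   | 705.6075
Electronics | 1302.59 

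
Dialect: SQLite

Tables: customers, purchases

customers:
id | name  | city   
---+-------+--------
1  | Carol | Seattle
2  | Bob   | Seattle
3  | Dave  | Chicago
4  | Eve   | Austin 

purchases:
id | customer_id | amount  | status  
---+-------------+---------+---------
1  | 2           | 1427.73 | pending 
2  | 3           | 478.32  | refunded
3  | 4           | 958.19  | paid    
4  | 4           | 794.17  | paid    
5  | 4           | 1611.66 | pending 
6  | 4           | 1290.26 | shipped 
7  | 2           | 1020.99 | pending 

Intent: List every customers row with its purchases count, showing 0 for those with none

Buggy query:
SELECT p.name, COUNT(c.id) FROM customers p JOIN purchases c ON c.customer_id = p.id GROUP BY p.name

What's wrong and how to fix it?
Bug: INNER JOIN drops customers rows that have no matching purchases rows

Fix: Use LEFT JOIN so parents without children still appear (COUNT(c.id) gives 0)

Corrected query:
SELECT p.name, COUNT(c.id) FROM customers p LEFT JOIN purchases c ON c.customer_id = p.id GROUP BY p.name

Result:
name  | COUNT(c.id)
------+------------
Bob   | 2          
Carol | 0          
Dave  | 1          
Eve   | 4          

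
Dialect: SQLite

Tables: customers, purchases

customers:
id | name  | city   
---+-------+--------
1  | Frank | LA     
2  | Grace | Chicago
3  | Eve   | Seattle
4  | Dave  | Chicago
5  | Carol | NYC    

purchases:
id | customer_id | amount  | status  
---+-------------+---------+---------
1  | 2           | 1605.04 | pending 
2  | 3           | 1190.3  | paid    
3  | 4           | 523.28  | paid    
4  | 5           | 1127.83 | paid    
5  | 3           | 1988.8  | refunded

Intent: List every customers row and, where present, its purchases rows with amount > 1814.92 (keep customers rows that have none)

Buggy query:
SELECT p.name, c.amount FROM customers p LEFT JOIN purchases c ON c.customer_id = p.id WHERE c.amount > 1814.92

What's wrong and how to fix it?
Bug: Filtering c.amount in WHERE discards the NULL rows produced by LEFT JOIN, turning it into an inner join

Fix: Move the right-table condition into the ON clause so unmatched parents are kept

Corrected query:
SELECT p.name, c.amount FROM customers p LEFT JOIN purchases c ON c.customer_id = p.id AND c.amount > 1814.92

Result:
name  | amount
------+-------
Frank | NULL  
Grace | NULL  
Eve   | 1988.8
Dave  | NULL  
Carol | NULL  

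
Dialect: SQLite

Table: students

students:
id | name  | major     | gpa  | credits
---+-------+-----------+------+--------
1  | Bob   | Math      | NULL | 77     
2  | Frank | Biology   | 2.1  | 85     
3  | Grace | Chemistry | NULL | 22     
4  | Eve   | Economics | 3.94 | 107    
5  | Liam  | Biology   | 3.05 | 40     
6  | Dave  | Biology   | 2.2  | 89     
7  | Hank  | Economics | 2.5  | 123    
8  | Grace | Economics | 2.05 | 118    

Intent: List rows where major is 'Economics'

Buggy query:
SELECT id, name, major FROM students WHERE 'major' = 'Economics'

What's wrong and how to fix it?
Bug: Single quotes denote string literals in SQL; the column name is being compared as a constant string

Fix: Remove the quotes around the column name (or use double quotes for an identifier)

Corrected query:
SELECT id, name, major FROM students WHERE major = 'Economics'

Result:
id | name  | major    
---+-------+----------
4  | Eve   | Economics
7  | Hank  | Economics
8  | Grace | Economics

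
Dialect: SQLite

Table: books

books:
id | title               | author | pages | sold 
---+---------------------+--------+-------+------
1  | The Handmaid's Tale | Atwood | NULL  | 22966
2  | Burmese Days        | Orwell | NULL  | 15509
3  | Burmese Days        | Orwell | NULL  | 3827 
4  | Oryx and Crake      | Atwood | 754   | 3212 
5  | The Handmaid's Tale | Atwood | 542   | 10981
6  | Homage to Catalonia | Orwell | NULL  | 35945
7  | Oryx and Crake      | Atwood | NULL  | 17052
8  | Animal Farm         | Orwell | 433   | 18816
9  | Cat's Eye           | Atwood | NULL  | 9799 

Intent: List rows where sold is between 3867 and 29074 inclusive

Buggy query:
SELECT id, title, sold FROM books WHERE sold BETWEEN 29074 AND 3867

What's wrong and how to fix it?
Bug: BETWEEN expects the lower bound first; with 29074 AND 3867 the range is empty

Fix: Write BETWEEN 3867 AND 29074

Corrected query:
SELECT id, title, sold FROM books WHERE sold BETWEEN 3867 AND 29074

Result:
id | title               | sold 
---+---------------------+------
1  | The Handmaid's Tale | 22966
2  | Burmese Days        | 15509
5  | The Handmaid's Tale | 10981
7  | Oryx and Crake      | 17052
8  | Animal Farm         | 18816
9  | Cat's Eye           | 9799 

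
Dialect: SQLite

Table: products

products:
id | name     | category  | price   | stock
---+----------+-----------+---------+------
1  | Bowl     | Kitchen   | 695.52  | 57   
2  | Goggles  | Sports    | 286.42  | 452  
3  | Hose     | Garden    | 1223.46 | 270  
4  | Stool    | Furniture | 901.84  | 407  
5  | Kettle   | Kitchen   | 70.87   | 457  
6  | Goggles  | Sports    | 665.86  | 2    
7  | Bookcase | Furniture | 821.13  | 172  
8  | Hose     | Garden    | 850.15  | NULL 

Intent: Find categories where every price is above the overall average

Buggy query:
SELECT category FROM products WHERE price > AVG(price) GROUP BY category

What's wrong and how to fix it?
Bug: AVG() is an aggregate; it can't sit directly in WHERE

Fix: Use a subquery for AVG and a HAVING MIN(...) filter so the condition holds for every row in the group

Corrected query:
SELECT category FROM products GROUP BY category HAVING MIN(price) > (SELECT AVG(price) FROM products)

Result:
category 
---------
Furniture
Garden   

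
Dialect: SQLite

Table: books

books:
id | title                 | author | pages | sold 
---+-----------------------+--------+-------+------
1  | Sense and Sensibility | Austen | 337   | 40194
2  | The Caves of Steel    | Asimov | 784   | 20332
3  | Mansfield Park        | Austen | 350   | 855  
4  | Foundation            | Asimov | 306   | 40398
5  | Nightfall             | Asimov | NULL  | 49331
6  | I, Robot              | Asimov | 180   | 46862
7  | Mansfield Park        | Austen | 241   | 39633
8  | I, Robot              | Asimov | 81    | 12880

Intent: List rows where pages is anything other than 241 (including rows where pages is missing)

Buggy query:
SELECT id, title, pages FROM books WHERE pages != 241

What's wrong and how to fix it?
Bug: Inequality against NULL is unknown, not true; rows with NULL are dropped

Fix: Add an explicit OR pages IS NULL to include the missing-value rows

Corrected query:
SELECT id, title, pages FROM books WHERE pages != 241 OR pages IS NULL

Result:
id | title                 | pages
---+-----------------------+------
1  | Sense and Sensibility | 337  
2  | The Caves of Steel    | 784  
3  | Mansfield Park        | 350  
4  | Foundation            | 306  
5  | Nightfall             | NULL 
6  | I, Robot              | 180  
8  | I, Robot              | 81   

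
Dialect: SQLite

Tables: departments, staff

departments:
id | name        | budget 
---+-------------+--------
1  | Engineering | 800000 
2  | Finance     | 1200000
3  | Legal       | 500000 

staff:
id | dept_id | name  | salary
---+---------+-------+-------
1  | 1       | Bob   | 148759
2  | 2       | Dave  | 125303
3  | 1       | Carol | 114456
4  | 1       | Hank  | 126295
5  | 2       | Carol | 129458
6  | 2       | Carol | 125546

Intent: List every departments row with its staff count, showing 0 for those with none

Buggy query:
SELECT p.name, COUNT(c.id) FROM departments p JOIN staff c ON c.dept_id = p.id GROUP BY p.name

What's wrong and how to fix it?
Bug: An inner join excludes parents with zero children

Fix: Switch to LEFT JOIN to retain unmatched parent rows

Corrected query:
SELECT p.name, COUNT(c.id) FROM departments p LEFT JOIN staff c ON c.dept_id = p.id GROUP BY p.name

Result:
name        | COUNT(c.id)
------------+------------
Engineering | 3          
Finance     | 3          
Legal       | 0          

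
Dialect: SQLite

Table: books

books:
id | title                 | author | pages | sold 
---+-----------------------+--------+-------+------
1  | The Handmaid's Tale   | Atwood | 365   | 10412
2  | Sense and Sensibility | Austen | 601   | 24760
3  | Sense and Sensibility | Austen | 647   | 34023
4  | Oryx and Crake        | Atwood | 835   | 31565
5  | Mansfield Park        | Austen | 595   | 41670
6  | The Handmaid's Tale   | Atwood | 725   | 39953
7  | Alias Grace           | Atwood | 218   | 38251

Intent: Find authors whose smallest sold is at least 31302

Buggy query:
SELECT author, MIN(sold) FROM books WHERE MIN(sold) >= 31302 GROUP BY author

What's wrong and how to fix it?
Bug: MIN() in WHERE is a misuse of aggregate

Fix: Use HAVING for the per-group MIN condition

Corrected query:
SELECT author, MIN(sold) FROM books GROUP BY author HAVING MIN(sold) >= 31302

Result:
(no rows)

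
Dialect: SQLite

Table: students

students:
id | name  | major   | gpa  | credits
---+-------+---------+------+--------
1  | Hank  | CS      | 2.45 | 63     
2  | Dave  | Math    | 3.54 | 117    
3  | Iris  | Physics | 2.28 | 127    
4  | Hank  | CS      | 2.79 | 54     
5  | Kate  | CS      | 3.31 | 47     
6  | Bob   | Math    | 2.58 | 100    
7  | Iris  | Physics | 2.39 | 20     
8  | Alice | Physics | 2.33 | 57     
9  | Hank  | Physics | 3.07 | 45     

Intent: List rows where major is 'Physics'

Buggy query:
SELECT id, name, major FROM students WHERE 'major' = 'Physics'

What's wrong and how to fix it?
Bug: 'major' in single quotes is a string literal, not the column; the comparison is literal-vs-literal and never true

Fix: Reference the column as major without single quotes

Corrected query:
SELECT id, name, major FROM students WHERE major = 'Physics'

Result:
id | name  | major  
---+-------+--------
3  | Iris  | Physics
7  | Iris  | Physics
8  | Alice | Physics
9  | Hank  | Physics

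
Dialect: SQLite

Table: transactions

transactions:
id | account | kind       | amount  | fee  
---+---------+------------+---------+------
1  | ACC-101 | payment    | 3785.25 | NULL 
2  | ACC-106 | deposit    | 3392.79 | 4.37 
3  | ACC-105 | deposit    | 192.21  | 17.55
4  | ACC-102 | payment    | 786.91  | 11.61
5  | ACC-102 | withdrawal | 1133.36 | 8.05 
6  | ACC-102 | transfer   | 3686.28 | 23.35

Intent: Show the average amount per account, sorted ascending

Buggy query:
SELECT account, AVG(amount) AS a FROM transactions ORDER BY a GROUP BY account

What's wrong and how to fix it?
Bug: GROUP BY must precede ORDER BY

Fix: Move ORDER BY to the end, after GROUP BY

Corrected query:
SELECT account, AVG(amount) AS a FROM transactions GROUP BY account ORDER BY a

Result:
account | a      
--------+--------
ACC-105 | 192.21 
ACC-102 | 1868.85
ACC-106 | 3392.79
ACC-101 | 3785.25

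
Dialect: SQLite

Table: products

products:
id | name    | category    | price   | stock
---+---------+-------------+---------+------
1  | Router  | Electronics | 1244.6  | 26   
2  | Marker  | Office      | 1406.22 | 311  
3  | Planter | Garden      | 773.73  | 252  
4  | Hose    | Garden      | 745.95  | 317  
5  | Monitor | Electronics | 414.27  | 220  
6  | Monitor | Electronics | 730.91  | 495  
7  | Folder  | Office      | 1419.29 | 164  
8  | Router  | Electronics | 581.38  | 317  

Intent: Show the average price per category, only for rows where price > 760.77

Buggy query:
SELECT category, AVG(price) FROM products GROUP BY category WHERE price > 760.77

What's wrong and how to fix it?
Bug: Row-level WHERE must come before GROUP BY in the clause order

Fix: Move the WHERE clause before GROUP BY

Corrected query:
SELECT category, AVG(price) FROM products WHERE price > 760.77 GROUP BY category

Result:
category    | AVG(price)
------------+-----------
Electronics | 1244.6    
Garden      | 773.73    
Office      | 1412.755  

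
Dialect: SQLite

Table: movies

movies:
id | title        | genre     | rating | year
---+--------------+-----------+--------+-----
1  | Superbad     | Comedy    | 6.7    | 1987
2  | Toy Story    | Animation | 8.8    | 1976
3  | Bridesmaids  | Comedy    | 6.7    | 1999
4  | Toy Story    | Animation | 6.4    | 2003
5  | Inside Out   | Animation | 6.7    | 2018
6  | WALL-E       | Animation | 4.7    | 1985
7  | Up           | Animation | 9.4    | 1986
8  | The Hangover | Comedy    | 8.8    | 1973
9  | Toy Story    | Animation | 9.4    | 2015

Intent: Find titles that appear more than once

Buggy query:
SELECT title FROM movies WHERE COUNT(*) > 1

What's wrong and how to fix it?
Bug: COUNT(*) is an aggregate and cannot be used in WHERE

Fix: GROUP BY title, then filter groups with HAVING COUNT(*) > 1

Corrected query:
SELECT title FROM movies GROUP BY title HAVING COUNT(*) > 1

Result:
title    
---------
Toy Story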